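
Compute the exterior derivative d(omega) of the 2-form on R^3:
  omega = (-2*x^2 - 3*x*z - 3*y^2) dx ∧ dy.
d(omega) = (-3*x) dx ∧ dy ∧ dz

For a 2-form omega = sum_{i<j} g_{ij} dx_i ∧ dx_j, the exterior derivative is
  d(omega) = sum_{i<j} d(g_{ij}) ∧ dx_i ∧ dx_j = sum_{i<j, k} (∂g_{ij}/∂x_k) dx_k ∧ dx_i ∧ dx_j.
Expand each term, using dx_k ∧ dx_i ∧ dx_j = sgn(permutation) dx_{(a)} ∧ dx_{(b)} ∧ dx_{(c)} with (a < b < c) sorted:
  d(-2*x^2 - 3*x*z - 3*y^2) includes (∂/∂z)(-2*x^2 - 3*x*z - 3*y^2) dz = (-3*x) dz, which multiplied by dx ∧ dy gives (-3*x) dx ∧ dy ∧ dz
Collecting like 3-forms: d(omega) = (-3*x) dx ∧ dy ∧ dz.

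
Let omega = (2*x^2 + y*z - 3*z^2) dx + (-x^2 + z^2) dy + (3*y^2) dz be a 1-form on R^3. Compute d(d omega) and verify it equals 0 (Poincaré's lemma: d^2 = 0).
d(d omega) = 0

Step 1: d omega = sum_{i<j} (∂f_j/∂x_i - ∂f_i/∂x_j) dx_i ∧ dx_j:
  coeff of dx ∧ dy: -2*x - z
  coeff of dx ∧ dz: -y + 6*z
  coeff of dy ∧ dz: 6*y - 2*z
Step 2: Apply d again to each 2-form coefficient. The only possible 3-form in R^3 is dx ∧ dy ∧ dz, with coefficient
  ∂(coeff of dy∧dz)/∂x - ∂(coeff of dx∧dz)/∂y + ∂(coeff of dx∧dy)/∂z
  = ∂/∂x (6*y - 2*z) - ∂/∂y (-y + 6*z) + ∂/∂z (-2*x - z).
Each of these terms simplifies to sums of mixed partials that cancel in pairs. The result is 0 (by equality of mixed partials for smooth functions — Schwarz / Clairaut).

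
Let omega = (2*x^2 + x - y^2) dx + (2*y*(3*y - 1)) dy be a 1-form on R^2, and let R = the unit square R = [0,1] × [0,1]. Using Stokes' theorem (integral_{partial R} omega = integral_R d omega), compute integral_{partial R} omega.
integral_(partial R) omega = 1

Stokes: integral_partial_R omega = integral_R d omega with d omega = (∂Q/∂x - ∂P/∂y) dx ∧ dy.
  ∂Q/∂x = 0
  ∂P/∂y = -2*y
  integrand = ∂Q/∂x - ∂P/∂y = 2*y.
Integrating over R: integral_0^1 integral_0^1 (2*y) dx dy = 1.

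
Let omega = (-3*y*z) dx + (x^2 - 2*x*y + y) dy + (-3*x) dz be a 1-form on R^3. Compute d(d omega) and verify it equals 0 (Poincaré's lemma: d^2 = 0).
d(d omega) = 0

Step 1: d omega = sum_{i<j} (∂f_j/∂x_i - ∂f_i/∂x_j) dx_i ∧ dx_j:
  coeff of dx ∧ dy: 2*x - 2*y + 3*z
  coeff of dx ∧ dz: 3*y - 3
  coeff of dy ∧ dz: 0
Step 2: Apply d again to each 2-form coefficient. The only possible 3-form in R^3 is dx ∧ dy ∧ dz, with coefficient
  ∂(coeff of dy∧dz)/∂x - ∂(coeff of dx∧dz)/∂y + ∂(coeff of dx∧dy)/∂z
  = ∂/∂x (0) - ∂/∂y (3*y - 3) + ∂/∂z (2*x - 2*y + 3*z).
Each of these terms simplifies to sums of mixed partials that cancel in pairs. The result is 0 (by equality of mixed partials for smooth functions — Schwarz / Clairaut).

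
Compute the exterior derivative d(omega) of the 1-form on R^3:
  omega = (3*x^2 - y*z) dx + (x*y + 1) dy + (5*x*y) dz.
d(omega) = (y + z) dx ∧ dy + (6*y) dx ∧ dz + (5*x) dy ∧ dz

For a 1-form omega = sum_i f_i dx_i, the exterior derivative is
  d(omega) = sum_{i < j} (∂f_j/∂x_i - ∂f_i/∂x_j) dx_i ∧ dx_j.
  coefficient of dx ∧ dy: ∂f_2/∂x - ∂f_1/∂y = ∂(x*y + 1)/∂x - ∂(3*x^2 - y*z)/∂y = y + z
  coefficient of dx ∧ dz: ∂f_3/∂x - ∂f_1/∂z = ∂(5*x*y)/∂x - ∂(3*x^2 - y*z)/∂z = 6*y
  coefficient of dy ∧ dz: ∂f_3/∂y - ∂f_2/∂z = ∂(5*x*y)/∂y - ∂(x*y + 1)/∂z = 5*x
Assembling: d(omega) = (y + z) dx ∧ dy + (6*y) dx ∧ dz + (5*x) dy ∧ dz.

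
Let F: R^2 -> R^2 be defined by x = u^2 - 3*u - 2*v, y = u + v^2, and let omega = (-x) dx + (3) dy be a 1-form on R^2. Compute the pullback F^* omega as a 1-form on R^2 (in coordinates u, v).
F^* omega = (-2*u^3 + 9*u^2 + 4*u*v - 9*u - 6*v + 3) du + (2*u^2 - 6*u + 2*v) dv

Using F^*(f dg) = (f ∘ F) d(g ∘ F), substitute each coordinate x_i by F_i(u, v) in f_i, and replace dx_i by d F_i = (∂F_i/∂u) du + (∂F_i/∂v) dv.
  For the x component: f_1(F) = -u^2 + 3*u + 2*v; d F_1 = (2*u - 3) du + (-2) dv
  For the y component: f_2(F) = 3; d F_2 = (1) du + (2*v) dv
Combining and collecting du, dv coefficients:
  coeff of du: -2*u^3 + 9*u^2 + 4*u*v - 9*u - 6*v + 3
  coeff of dv: 2*u^2 - 6*u + 2*v
F^* omega = (-2*u^3 + 9*u^2 + 4*u*v - 9*u - 6*v + 3) du + (2*u^2 - 6*u + 2*v) dv.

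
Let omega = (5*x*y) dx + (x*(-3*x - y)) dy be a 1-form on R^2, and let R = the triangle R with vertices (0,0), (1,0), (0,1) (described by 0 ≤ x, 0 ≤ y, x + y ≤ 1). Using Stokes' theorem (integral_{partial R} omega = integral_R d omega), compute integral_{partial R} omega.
integral_(partial R) omega = -2

Stokes: integral_partial_R omega = integral_R d omega with d omega = (∂Q/∂x - ∂P/∂y) dx ∧ dy.
  ∂Q/∂x = -6*x - y
  ∂P/∂y = 5*x
  integrand = ∂Q/∂x - ∂P/∂y = -11*x - y.
Integrating over R: integral_0^1 integral_0^{1-x} (-11*x - y) dy dx = -2.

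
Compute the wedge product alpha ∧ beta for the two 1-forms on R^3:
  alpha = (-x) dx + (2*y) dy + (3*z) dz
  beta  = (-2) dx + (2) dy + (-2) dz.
alpha ∧ beta = (-2*x + 4*y) dx ∧ dy + (2*x + 6*z) dx ∧ dz + (-4*y - 6*z) dy ∧ dz

Distribute the wedge, using dx_i ∧ dx_j = -dx_j ∧ dx_i and dx_i ∧ dx_i = 0. For each pair (i, j) with i < j, the coefficient of dx_i ∧ dx_j in alpha ∧ beta is (alpha_i * beta_j - alpha_j * beta_i). Collecting: alpha ∧ beta = (-2*x + 4*y) dx ∧ dy + (2*x + 6*z) dx ∧ dz + (-4*y - 6*z) dy ∧ dz.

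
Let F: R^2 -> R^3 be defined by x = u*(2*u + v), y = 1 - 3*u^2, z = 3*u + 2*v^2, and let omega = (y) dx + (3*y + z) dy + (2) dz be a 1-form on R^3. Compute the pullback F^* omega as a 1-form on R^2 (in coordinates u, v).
F^* omega = (42*u^3 - 3*u^2*v - 18*u^2 - 12*u*v^2 - 14*u + v + 6) du + (-3*u^3 + u + 8*v) dv

Using F^*(f dg) = (f ∘ F) d(g ∘ F), substitute each coordinate x_i by F_i(u, v) in f_i, and replace dx_i by d F_i = (∂F_i/∂u) du + (∂F_i/∂v) dv.
  For the x component: f_1(F) = 1 - 3*u^2; d F_1 = (4*u + v) du + (u) dv
  For the y component: f_2(F) = -9*u^2 + 3*u + 2*v^2 + 3; d F_2 = (-6*u) du + (0) dv
  For the z component: f_3(F) = 2; d F_3 = (3) du + (4*v) dv
Combining and collecting du, dv coefficients:
  coeff of du: 42*u^3 - 3*u^2*v - 18*u^2 - 12*u*v^2 - 14*u + v + 6
  coeff of dv: -3*u^3 + u + 8*v
F^* omega = (42*u^3 - 3*u^2*v - 18*u^2 - 12*u*v^2 - 14*u + v + 6) du + (-3*u^3 + u + 8*v) dv.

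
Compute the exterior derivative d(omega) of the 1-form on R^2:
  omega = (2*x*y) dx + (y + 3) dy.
d(omega) = (-2*x) dx ∧ dy

For a 1-form omega = sum_i f_i dx_i, the exterior derivative is
  d(omega) = sum_{i < j} (∂f_j/∂x_i - ∂f_i/∂x_j) dx_i ∧ dx_j.
  coefficient of dx ∧ dy: ∂f_2/∂x - ∂f_1/∂y = ∂(y + 3)/∂x - ∂(2*x*y)/∂y = -2*x
Assembling: d(omega) = (-2*x) dx ∧ dy.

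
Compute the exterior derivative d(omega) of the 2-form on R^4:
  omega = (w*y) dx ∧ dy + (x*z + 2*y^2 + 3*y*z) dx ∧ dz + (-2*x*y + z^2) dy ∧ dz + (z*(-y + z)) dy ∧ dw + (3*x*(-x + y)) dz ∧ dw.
d(omega) = (y) dx ∧ dy ∧ dw + (-6*y - 3*z) dx ∧ dy ∧ dz + (3*x + y - 2*z) dy ∧ dz ∧ dw + (-6*x + 3*y) dx ∧ dz ∧ dw

For a 2-form omega = sum_{i<j} g_{ij} dx_i ∧ dx_j, the exterior derivative is
  d(omega) = sum_{i<j} d(g_{ij}) ∧ dx_i ∧ dx_j = sum_{i<j, k} (∂g_{ij}/∂x_k) dx_k ∧ dx_i ∧ dx_j.
Expand each term, using dx_k ∧ dx_i ∧ dx_j = sgn(permutation) dx_{(a)} ∧ dx_{(b)} ∧ dx_{(c)} with (a < b < c) sorted:
  d(w*y) includes (∂/∂w)(w*y) dw = (y) dw, which multiplied by dx ∧ dy gives (y) dx ∧ dy ∧ dw
  d(x*z + 2*y^2 + 3*y*z) includes (∂/∂y)(x*z + 2*y^2 + 3*y*z) dy = (4*y + 3*z) dy, which multiplied by dx ∧ dz gives (-4*y - 3*z) dx ∧ dy ∧ dz
  d(-2*x*y + z^2) includes (∂/∂x)(-2*x*y + z^2) dx = (-2*y) dx, which multiplied by dy ∧ dz gives (-2*y) dx ∧ dy ∧ dz
  d(z*(-y + z)) includes (∂/∂z)(z*(-y + z)) dz = (-y + 2*z) dz, which multiplied by dy ∧ dw gives (y - 2*z) dy ∧ dz ∧ dw
  d(3*x*(-x + y)) includes (∂/∂x)(3*x*(-x + y)) dx = (-6*x + 3*y) dx, which multiplied by dz ∧ dw gives (-6*x + 3*y) dx ∧ dz ∧ dw
  d(3*x*(-x + y)) includes (∂/∂y)(3*x*(-x + y)) dy = (3*x) dy, which multiplied by dz ∧ dw gives (3*x) dy ∧ dz ∧ dw
Collecting like 3-forms: d(omega) = (y) dx ∧ dy ∧ dw + (-6*y - 3*z) dx ∧ dy ∧ dz + (3*x + y - 2*z) dy ∧ dz ∧ dw + (-6*x + 3*y) dx ∧ dz ∧ dw.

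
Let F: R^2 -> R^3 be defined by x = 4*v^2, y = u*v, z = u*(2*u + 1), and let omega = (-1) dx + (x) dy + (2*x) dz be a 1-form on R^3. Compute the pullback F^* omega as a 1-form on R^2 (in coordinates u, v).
F^* omega = (4*v^2*(8*u + v + 2)) du + (4*v*(u*v - 2)) dv

Using F^*(f dg) = (f ∘ F) d(g ∘ F), substitute each coordinate x_i by F_i(u, v) in f_i, and replace dx_i by d F_i = (∂F_i/∂u) du + (∂F_i/∂v) dv.
  For the x component: f_1(F) = -1; d F_1 = (0) du + (8*v) dv
  For the y component: f_2(F) = 4*v^2; d F_2 = (v) du + (u) dv
  For the z component: f_3(F) = 8*v^2; d F_3 = (4*u + 1) du + (0) dv
Combining and collecting du, dv coefficients:
  coeff of du: 4*v^2*(8*u + v + 2)
  coeff of dv: 4*v*(u*v - 2)
F^* omega = (4*v^2*(8*u + v + 2)) du + (4*v*(u*v - 2)) dv.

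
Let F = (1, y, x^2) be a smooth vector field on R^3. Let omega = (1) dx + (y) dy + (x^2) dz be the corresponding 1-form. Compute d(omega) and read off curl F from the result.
d(omega) = (0) dy ∧ dz + (-2*x) dz ∧ dx + (0) dx ∧ dy; curl F = (0, -2*x, 0)

d omega = sum_{i<j} (∂f_j/∂x_i - ∂f_i/∂x_j) dx_i ∧ dx_j. Under the identification (dy ∧ dz, dz ∧ dx, dx ∧ dy) ↔ (e_x, e_y, e_z), the coefficients are exactly the components of curl F. Compute:
  ∂R/∂y - ∂Q/∂z = (0) - (0) = 0
  ∂P/∂z - ∂R/∂x = (0) - (2*x) = -2*x
  ∂Q/∂x - ∂P/∂y = (0) - (0) = 0.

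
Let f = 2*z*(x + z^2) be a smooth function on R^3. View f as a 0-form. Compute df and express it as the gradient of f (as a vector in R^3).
df = (2*z) dx + (0) dy + (2*x + 6*z^2) dz; grad f = (2*z, 0, 2*x + 6*z^2)

For a 0-form f, d f = (∂f/∂x) dx + (∂f/∂y) dy + (∂f/∂z) dz. The components of the vector representation are exactly the entries of grad f in Cartesian coordinates:
  ∂f/∂x = 2*z
  ∂f/∂y = 0
  ∂f/∂z = 2*x + 6*z^2.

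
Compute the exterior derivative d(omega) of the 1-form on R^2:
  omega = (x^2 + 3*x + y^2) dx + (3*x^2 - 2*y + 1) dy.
d(omega) = (6*x - 2*y) dx ∧ dy

For a 1-form omega = sum_i f_i dx_i, the exterior derivative is
  d(omega) = sum_{i < j} (∂f_j/∂x_i - ∂f_i/∂x_j) dx_i ∧ dx_j.
  coefficient of dx ∧ dy: ∂f_2/∂x - ∂f_1/∂y = ∂(3*x^2 - 2*y + 1)/∂x - ∂(x^2 + 3*x + y^2)/∂y = 6*x - 2*y
Assembling: d(omega) = (6*x - 2*y) dx ∧ dy.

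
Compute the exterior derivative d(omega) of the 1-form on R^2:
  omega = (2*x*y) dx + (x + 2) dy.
d(omega) = (1 - 2*x) dx ∧ dy

For a 1-form omega = sum_i f_i dx_i, the exterior derivative is
  d(omega) = sum_{i < j} (∂f_j/∂x_i - ∂f_i/∂x_j) dx_i ∧ dx_j.
  coefficient of dx ∧ dy: ∂f_2/∂x - ∂f_1/∂y = ∂(x + 2)/∂x - ∂(2*x*y)/∂y = 1 - 2*x
Assembling: d(omega) = (1 - 2*x) dx ∧ dy.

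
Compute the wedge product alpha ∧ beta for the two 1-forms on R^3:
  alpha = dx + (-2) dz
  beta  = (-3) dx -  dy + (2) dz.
alpha ∧ beta = (-1) dx ∧ dy + (-4) dx ∧ dz + (-2) dy ∧ dz

Distribute the wedge, using dx_i ∧ dx_j = -dx_j ∧ dx_i and dx_i ∧ dx_i = 0. For each pair (i, j) with i < j, the coefficient of dx_i ∧ dx_j in alpha ∧ beta is (alpha_i * beta_j - alpha_j * beta_i). Collecting: alpha ∧ beta = (-1) dx ∧ dy + (-4) dx ∧ dz + (-2) dy ∧ dz.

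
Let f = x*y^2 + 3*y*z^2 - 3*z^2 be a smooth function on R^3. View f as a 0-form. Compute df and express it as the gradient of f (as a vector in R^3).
df = (y^2) dx + (2*x*y + 3*z^2) dy + (6*z*(y - 1)) dz; grad f = (y^2, 2*x*y + 3*z^2, 6*z*(y - 1))

For a 0-form f, d f = (∂f/∂x) dx + (∂f/∂y) dy + (∂f/∂z) dz. The components of the vector representation are exactly the entries of grad f in Cartesian coordinates:
  ∂f/∂x = y^2
  ∂f/∂y = 2*x*y + 3*z^2
  ∂f/∂z = 6*z*(y - 1).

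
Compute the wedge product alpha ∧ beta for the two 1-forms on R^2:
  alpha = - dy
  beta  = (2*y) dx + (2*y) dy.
alpha ∧ beta = (2*y) dx ∧ dy

Distribute the wedge, using dx_i ∧ dx_j = -dx_j ∧ dx_i and dx_i ∧ dx_i = 0. For each pair (i, j) with i < j, the coefficient of dx_i ∧ dx_j in alpha ∧ beta is (alpha_i * beta_j - alpha_j * beta_i). Collecting: alpha ∧ beta = (2*y) dx ∧ dy.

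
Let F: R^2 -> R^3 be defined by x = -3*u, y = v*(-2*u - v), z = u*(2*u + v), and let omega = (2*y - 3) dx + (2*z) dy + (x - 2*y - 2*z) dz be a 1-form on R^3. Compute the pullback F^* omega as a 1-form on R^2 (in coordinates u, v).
F^* omega = (-16*u^3 - 4*u^2*v - 12*u^2 + 6*u*v^2 + 9*u*v + 2*v^3 + 6*v^2 + 9) du + (u*(-12*u^2 - 10*u*v - 3*u - 2*v^2)) dv

Using F^*(f dg) = (f ∘ F) d(g ∘ F), substitute each coordinate x_i by F_i(u, v) in f_i, and replace dx_i by d F_i = (∂F_i/∂u) du + (∂F_i/∂v) dv.
  For the x component: f_1(F) = -4*u*v - 2*v^2 - 3; d F_1 = (-3) du + (0) dv
  For the y component: f_2(F) = 2*u*(2*u + v); d F_2 = (-2*v) du + (-2*u - 2*v) dv
  For the z component: f_3(F) = -4*u^2 + 2*u*v - 3*u + 2*v^2; d F_3 = (4*u + v) du + (u) dv
Combining and collecting du, dv coefficients:
  coeff of du: -16*u^3 - 4*u^2*v - 12*u^2 + 6*u*v^2 + 9*u*v + 2*v^3 + 6*v^2 + 9
  coeff of dv: u*(-12*u^2 - 10*u*v - 3*u - 2*v^2)
F^* omega = (-16*u^3 - 4*u^2*v - 12*u^2 + 6*u*v^2 + 9*u*v + 2*v^3 + 6*v^2 + 9) du + (u*(-12*u^2 - 10*u*v - 3*u - 2*v^2)) dv.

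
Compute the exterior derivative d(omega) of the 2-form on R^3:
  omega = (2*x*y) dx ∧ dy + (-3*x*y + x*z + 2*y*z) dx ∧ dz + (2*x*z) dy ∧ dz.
d(omega) = (3*x) dx ∧ dy ∧ dz

For a 2-form omega = sum_{i<j} g_{ij} dx_i ∧ dx_j, the exterior derivative is
  d(omega) = sum_{i<j} d(g_{ij}) ∧ dx_i ∧ dx_j = sum_{i<j, k} (∂g_{ij}/∂x_k) dx_k ∧ dx_i ∧ dx_j.
Expand each term, using dx_k ∧ dx_i ∧ dx_j = sgn(permutation) dx_{(a)} ∧ dx_{(b)} ∧ dx_{(c)} with (a < b < c) sorted:
  d(-3*x*y + x*z + 2*y*z) includes (∂/∂y)(-3*x*y + x*z + 2*y*z) dy = (-3*x + 2*z) dy, which multiplied by dx ∧ dz gives (3*x - 2*z) dx ∧ dy ∧ dz
  d(2*x*z) includes (∂/∂x)(2*x*z) dx = (2*z) dx, which multiplied by dy ∧ dz gives (2*z) dx ∧ dy ∧ dz
Collecting like 3-forms: d(omega) = (3*x) dx ∧ dy ∧ dz.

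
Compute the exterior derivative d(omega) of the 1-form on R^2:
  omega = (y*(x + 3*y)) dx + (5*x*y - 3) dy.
d(omega) = (-x - y) dx ∧ dy

For a 1-form omega = sum_i f_i dx_i, the exterior derivative is
  d(omega) = sum_{i < j} (∂f_j/∂x_i - ∂f_i/∂x_j) dx_i ∧ dx_j.
  coefficient of dx ∧ dy: ∂f_2/∂x - ∂f_1/∂y = ∂(5*x*y - 3)/∂x - ∂(y*(x + 3*y))/∂y = -x - y
Assembling: d(omega) = (-x - y) dx ∧ dy.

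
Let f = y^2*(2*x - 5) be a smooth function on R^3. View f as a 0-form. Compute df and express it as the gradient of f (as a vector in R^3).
df = (2*y^2) dx + (2*y*(2*x - 5)) dy + (0) dz; grad f = (2*y^2, 2*y*(2*x - 5), 0)

For a 0-form f, d f = (∂f/∂x) dx + (∂f/∂y) dy + (∂f/∂z) dz. The components of the vector representation are exactly the entries of grad f in Cartesian coordinates:
  ∂f/∂x = 2*y^2
  ∂f/∂y = 2*y*(2*x - 5)
  ∂f/∂z = 0.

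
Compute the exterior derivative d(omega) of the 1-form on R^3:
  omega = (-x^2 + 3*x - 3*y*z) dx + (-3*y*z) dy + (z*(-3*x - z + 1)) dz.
d(omega) = (3*z) dx ∧ dy + (3*y - 3*z) dx ∧ dz + (3*y) dy ∧ dz

For a 1-form omega = sum_i f_i dx_i, the exterior derivative is
  d(omega) = sum_{i < j} (∂f_j/∂x_i - ∂f_i/∂x_j) dx_i ∧ dx_j.
  coefficient of dx ∧ dy: ∂f_2/∂x - ∂f_1/∂y = ∂(-3*y*z)/∂x - ∂(-x^2 + 3*x - 3*y*z)/∂y = 3*z
  coefficient of dx ∧ dz: ∂f_3/∂x - ∂f_1/∂z = ∂(z*(-3*x - z + 1))/∂x - ∂(-x^2 + 3*x - 3*y*z)/∂z = 3*y - 3*z
  coefficient of dy ∧ dz: ∂f_3/∂y - ∂f_2/∂z = ∂(z*(-3*x - z + 1))/∂y - ∂(-3*y*z)/∂z = 3*y
Assembling: d(omega) = (3*z) dx ∧ dy + (3*y - 3*z) dx ∧ dz + (3*y) dy ∧ dz.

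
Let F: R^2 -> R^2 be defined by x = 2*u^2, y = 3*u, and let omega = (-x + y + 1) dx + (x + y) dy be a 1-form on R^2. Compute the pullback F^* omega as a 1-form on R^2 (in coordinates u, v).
F^* omega = (u*(-8*u^2 + 18*u + 13)) du

Using F^*(f dg) = (f ∘ F) d(g ∘ F), substitute each coordinate x_i by F_i(u, v) in f_i, and replace dx_i by d F_i = (∂F_i/∂u) du + (∂F_i/∂v) dv.
  For the x component: f_1(F) = -2*u^2 + 3*u + 1; d F_1 = (4*u) du + (0) dv
  For the y component: f_2(F) = u*(2*u + 3); d F_2 = (3) du + (0) dv
Combining and collecting du, dv coefficients:
  coeff of du: u*(-8*u^2 + 18*u + 13)
  coeff of dv: 0
F^* omega = (u*(-8*u^2 + 18*u + 13)) du.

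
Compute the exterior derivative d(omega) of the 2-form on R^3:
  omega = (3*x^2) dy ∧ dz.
d(omega) = (6*x) dx ∧ dy ∧ dz

For a 2-form omega = sum_{i<j} g_{ij} dx_i ∧ dx_j, the exterior derivative is
  d(omega) = sum_{i<j} d(g_{ij}) ∧ dx_i ∧ dx_j = sum_{i<j, k} (∂g_{ij}/∂x_k) dx_k ∧ dx_i ∧ dx_j.
Expand each term, using dx_k ∧ dx_i ∧ dx_j = sgn(permutation) dx_{(a)} ∧ dx_{(b)} ∧ dx_{(c)} with (a < b < c) sorted:
  d(3*x^2) includes (∂/∂x)(3*x^2) dx = (6*x) dx, which multiplied by dy ∧ dz gives (6*x) dx ∧ dy ∧ dz
Collecting like 3-forms: d(omega) = (6*x) dx ∧ dy ∧ dz.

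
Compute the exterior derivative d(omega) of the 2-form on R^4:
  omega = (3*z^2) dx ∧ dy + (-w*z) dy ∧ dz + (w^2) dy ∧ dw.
d(omega) = (6*z) dx ∧ dy ∧ dz + (-z) dy ∧ dz ∧ dw

For a 2-form omega = sum_{i<j} g_{ij} dx_i ∧ dx_j, the exterior derivative is
  d(omega) = sum_{i<j} d(g_{ij}) ∧ dx_i ∧ dx_j = sum_{i<j, k} (∂g_{ij}/∂x_k) dx_k ∧ dx_i ∧ dx_j.
Expand each term, using dx_k ∧ dx_i ∧ dx_j = sgn(permutation) dx_{(a)} ∧ dx_{(b)} ∧ dx_{(c)} with (a < b < c) sorted:
  d(3*z^2) includes (∂/∂z)(3*z^2) dz = (6*z) dz, which multiplied by dx ∧ dy gives (6*z) dx ∧ dy ∧ dz
  d(-w*z) includes (∂/∂w)(-w*z) dw = (-z) dw, which multiplied by dy ∧ dz gives (-z) dy ∧ dz ∧ dw
Collecting like 3-forms: d(omega) = (6*z) dx ∧ dy ∧ dz + (-z) dy ∧ dz ∧ dw.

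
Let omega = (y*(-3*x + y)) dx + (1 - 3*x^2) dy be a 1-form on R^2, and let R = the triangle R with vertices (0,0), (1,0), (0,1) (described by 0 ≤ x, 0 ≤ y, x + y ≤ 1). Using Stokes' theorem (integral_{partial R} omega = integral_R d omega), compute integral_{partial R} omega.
integral_(partial R) omega = -5/6

Stokes: integral_partial_R omega = integral_R d omega with d omega = (∂Q/∂x - ∂P/∂y) dx ∧ dy.
  ∂Q/∂x = -6*x
  ∂P/∂y = -3*x + 2*y
  integrand = ∂Q/∂x - ∂P/∂y = -3*x - 2*y.
Integrating over R: integral_0^1 integral_0^{1-x} (-3*x - 2*y) dy dx = -5/6.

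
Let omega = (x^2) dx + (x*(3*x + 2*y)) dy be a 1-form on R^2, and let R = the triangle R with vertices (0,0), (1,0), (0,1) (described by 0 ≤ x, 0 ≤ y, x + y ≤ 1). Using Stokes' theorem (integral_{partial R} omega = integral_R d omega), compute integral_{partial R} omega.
integral_(partial R) omega = 4/3

Stokes: integral_partial_R omega = integral_R d omega with d omega = (∂Q/∂x - ∂P/∂y) dx ∧ dy.
  ∂Q/∂x = 6*x + 2*y
  ∂P/∂y = 0
  integrand = ∂Q/∂x - ∂P/∂y = 6*x + 2*y.
Integrating over R: integral_0^1 integral_0^{1-x} (6*x + 2*y) dy dx = 4/3.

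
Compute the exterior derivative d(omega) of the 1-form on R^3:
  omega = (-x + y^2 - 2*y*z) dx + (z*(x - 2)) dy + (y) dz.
d(omega) = (-2*y + 3*z) dx ∧ dy + (2*y) dx ∧ dz + (3 - x) dy ∧ dz

For a 1-form omega = sum_i f_i dx_i, the exterior derivative is
  d(omega) = sum_{i < j} (∂f_j/∂x_i - ∂f_i/∂x_j) dx_i ∧ dx_j.
  coefficient of dx ∧ dy: ∂f_2/∂x - ∂f_1/∂y = ∂(z*(x - 2))/∂x - ∂(-x + y^2 - 2*y*z)/∂y = -2*y + 3*z
  coefficient of dx ∧ dz: ∂f_3/∂x - ∂f_1/∂z = ∂(y)/∂x - ∂(-x + y^2 - 2*y*z)/∂z = 2*y
  coefficient of dy ∧ dz: ∂f_3/∂y - ∂f_2/∂z = ∂(y)/∂y - ∂(z*(x - 2))/∂z = 3 - x
Assembling: d(omega) = (-2*y + 3*z) dx ∧ dy + (2*y) dx ∧ dz + (3 - x) dy ∧ dz.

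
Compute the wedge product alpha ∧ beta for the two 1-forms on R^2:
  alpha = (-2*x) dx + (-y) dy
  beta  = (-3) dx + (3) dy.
alpha ∧ beta = (-6*x - 3*y) dx ∧ dy

Distribute the wedge, using dx_i ∧ dx_j = -dx_j ∧ dx_i and dx_i ∧ dx_i = 0. For each pair (i, j) with i < j, the coefficient of dx_i ∧ dx_j in alpha ∧ beta is (alpha_i * beta_j - alpha_j * beta_i). Collecting: alpha ∧ beta = (-6*x - 3*y) dx ∧ dy.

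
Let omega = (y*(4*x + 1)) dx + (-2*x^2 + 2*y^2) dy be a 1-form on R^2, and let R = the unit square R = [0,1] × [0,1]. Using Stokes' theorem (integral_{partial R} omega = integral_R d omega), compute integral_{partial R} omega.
integral_(partial R) omega = -5

Stokes: integral_partial_R omega = integral_R d omega with d omega = (∂Q/∂x - ∂P/∂y) dx ∧ dy.
  ∂Q/∂x = -4*x
  ∂P/∂y = 4*x + 1
  integrand = ∂Q/∂x - ∂P/∂y = -8*x - 1.
Integrating over R: integral_0^1 integral_0^1 (-8*x - 1) dx dy = -5.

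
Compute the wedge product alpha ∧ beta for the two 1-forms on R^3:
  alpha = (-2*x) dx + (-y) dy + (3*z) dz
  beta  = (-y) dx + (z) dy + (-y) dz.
alpha ∧ beta = (-2*x*z - y^2) dx ∧ dy + (y*(2*x + 3*z)) dx ∧ dz + (y^2 - 3*z^2) dy ∧ dz

Distribute the wedge, using dx_i ∧ dx_j = -dx_j ∧ dx_i and dx_i ∧ dx_i = 0. For each pair (i, j) with i < j, the coefficient of dx_i ∧ dx_j in alpha ∧ beta is (alpha_i * beta_j - alpha_j * beta_i). Collecting: alpha ∧ beta = (-2*x*z - y^2) dx ∧ dy + (y*(2*x + 3*z)) dx ∧ dz + (y^2 - 3*z^2) dy ∧ dz.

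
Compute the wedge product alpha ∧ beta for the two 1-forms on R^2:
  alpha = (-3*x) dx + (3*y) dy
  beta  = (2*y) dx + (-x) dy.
alpha ∧ beta = (3*x^2 - 6*y^2) dx ∧ dy

Distribute the wedge, using dx_i ∧ dx_j = -dx_j ∧ dx_i and dx_i ∧ dx_i = 0. For each pair (i, j) with i < j, the coefficient of dx_i ∧ dx_j in alpha ∧ beta is (alpha_i * beta_j - alpha_j * beta_i). Collecting: alpha ∧ beta = (3*x^2 - 6*y^2) dx ∧ dy.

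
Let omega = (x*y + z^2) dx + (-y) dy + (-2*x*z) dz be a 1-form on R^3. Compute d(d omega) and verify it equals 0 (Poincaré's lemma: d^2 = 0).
d(d omega) = 0

Step 1: d omega = sum_{i<j} (∂f_j/∂x_i - ∂f_i/∂x_j) dx_i ∧ dx_j:
  coeff of dx ∧ dy: -x
  coeff of dx ∧ dz: -4*z
  coeff of dy ∧ dz: 0
Step 2: Apply d again to each 2-form coefficient. The only possible 3-form in R^3 is dx ∧ dy ∧ dz, with coefficient
  ∂(coeff of dy∧dz)/∂x - ∂(coeff of dx∧dz)/∂y + ∂(coeff of dx∧dy)/∂z
  = ∂/∂x (0) - ∂/∂y (-4*z) + ∂/∂z (-x).
Each of these terms simplifies to sums of mixed partials that cancel in pairs. The result is 0 (by equality of mixed partials for smooth functions — Schwarz / Clairaut).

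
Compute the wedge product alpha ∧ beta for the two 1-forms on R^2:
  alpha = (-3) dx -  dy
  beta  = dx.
alpha ∧ beta = (1) dx ∧ dy

Distribute the wedge, using dx_i ∧ dx_j = -dx_j ∧ dx_i and dx_i ∧ dx_i = 0. For each pair (i, j) with i < j, the coefficient of dx_i ∧ dx_j in alpha ∧ beta is (alpha_i * beta_j - alpha_j * beta_i). Collecting: alpha ∧ beta = (1) dx ∧ dy.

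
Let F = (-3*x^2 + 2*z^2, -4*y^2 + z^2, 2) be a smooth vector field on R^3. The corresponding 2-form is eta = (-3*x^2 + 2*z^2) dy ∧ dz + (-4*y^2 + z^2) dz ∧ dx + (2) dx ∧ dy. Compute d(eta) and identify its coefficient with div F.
d(eta) = (-6*x - 8*y) dx ∧ dy ∧ dz; div F = -6*x - 8*y

For a 2-form in R^3 of the form above, applying d gives a 3-form with coefficient ∂P/∂x + ∂Q/∂y + ∂R/∂z:
  ∂P/∂x = -6*x
  ∂Q/∂y = -8*y
  ∂R/∂z = 0
Sum = -6*x - 8*y, which is exactly div F.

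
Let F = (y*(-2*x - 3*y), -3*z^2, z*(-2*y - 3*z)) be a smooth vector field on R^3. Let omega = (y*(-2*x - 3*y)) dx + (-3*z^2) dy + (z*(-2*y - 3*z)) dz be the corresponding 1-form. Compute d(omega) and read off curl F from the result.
d(omega) = (4*z) dy ∧ dz + (0) dz ∧ dx + (2*x + 6*y) dx ∧ dy; curl F = (4*z, 0, 2*x + 6*y)

d omega = sum_{i<j} (∂f_j/∂x_i - ∂f_i/∂x_j) dx_i ∧ dx_j. Under the identification (dy ∧ dz, dz ∧ dx, dx ∧ dy) ↔ (e_x, e_y, e_z), the coefficients are exactly the components of curl F. Compute:
  ∂R/∂y - ∂Q/∂z = (-2*z) - (-6*z) = 4*z
  ∂P/∂z - ∂R/∂x = (0) - (0) = 0
  ∂Q/∂x - ∂P/∂y = (0) - (-2*x - 6*y) = 2*x + 6*y.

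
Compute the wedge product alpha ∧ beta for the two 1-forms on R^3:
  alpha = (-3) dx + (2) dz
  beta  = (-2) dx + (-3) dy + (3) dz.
alpha ∧ beta = (9) dx ∧ dy + (-5) dx ∧ dz + (6) dy ∧ dz

Distribute the wedge, using dx_i ∧ dx_j = -dx_j ∧ dx_i and dx_i ∧ dx_i = 0. For each pair (i, j) with i < j, the coefficient of dx_i ∧ dx_j in alpha ∧ beta is (alpha_i * beta_j - alpha_j * beta_i). Collecting: alpha ∧ beta = (9) dx ∧ dy + (-5) dx ∧ dz + (6) dy ∧ dz.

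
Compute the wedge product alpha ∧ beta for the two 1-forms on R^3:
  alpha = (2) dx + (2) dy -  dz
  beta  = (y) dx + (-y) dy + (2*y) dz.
alpha ∧ beta = (-4*y) dx ∧ dy + (5*y) dx ∧ dz + (3*y) dy ∧ dz

Distribute the wedge, using dx_i ∧ dx_j = -dx_j ∧ dx_i and dx_i ∧ dx_i = 0. For each pair (i, j) with i < j, the coefficient of dx_i ∧ dx_j in alpha ∧ beta is (alpha_i * beta_j - alpha_j * beta_i). Collecting: alpha ∧ beta = (-4*y) dx ∧ dy + (5*y) dx ∧ dz + (3*y) dy ∧ dz.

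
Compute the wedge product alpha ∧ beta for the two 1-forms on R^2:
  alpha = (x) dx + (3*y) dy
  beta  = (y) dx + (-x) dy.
alpha ∧ beta = (-x^2 - 3*y^2) dx ∧ dy

Distribute the wedge, using dx_i ∧ dx_j = -dx_j ∧ dx_i and dx_i ∧ dx_i = 0. For each pair (i, j) with i < j, the coefficient of dx_i ∧ dx_j in alpha ∧ beta is (alpha_i * beta_j - alpha_j * beta_i). Collecting: alpha ∧ beta = (-x^2 - 3*y^2) dx ∧ dy.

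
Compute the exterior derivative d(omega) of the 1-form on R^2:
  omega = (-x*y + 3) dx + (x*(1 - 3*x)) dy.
d(omega) = (1 - 5*x) dx ∧ dy

For a 1-form omega = sum_i f_i dx_i, the exterior derivative is
  d(omega) = sum_{i < j} (∂f_j/∂x_i - ∂f_i/∂x_j) dx_i ∧ dx_j.
  coefficient of dx ∧ dy: ∂f_2/∂x - ∂f_1/∂y = ∂(x*(1 - 3*x))/∂x - ∂(-x*y + 3)/∂y = 1 - 5*x
Assembling: d(omega) = (1 - 5*x) dx ∧ dy.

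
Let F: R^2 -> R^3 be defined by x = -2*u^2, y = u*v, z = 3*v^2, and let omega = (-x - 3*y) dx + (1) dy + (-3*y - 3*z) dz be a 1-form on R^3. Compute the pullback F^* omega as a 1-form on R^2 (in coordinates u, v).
F^* omega = (-8*u^3 + 12*u^2*v + v) du + (-18*u*v^2 + u - 54*v^3) dv

Using F^*(f dg) = (f ∘ F) d(g ∘ F), substitute each coordinate x_i by F_i(u, v) in f_i, and replace dx_i by d F_i = (∂F_i/∂u) du + (∂F_i/∂v) dv.
  For the x component: f_1(F) = u*(2*u - 3*v); d F_1 = (-4*u) du + (0) dv
  For the y component: f_2(F) = 1; d F_2 = (v) du + (u) dv
  For the z component: f_3(F) = 3*v*(-u - 3*v); d F_3 = (0) du + (6*v) dv
Combining and collecting du, dv coefficients:
  coeff of du: -8*u^3 + 12*u^2*v + v
  coeff of dv: -18*u*v^2 + u - 54*v^3
F^* omega = (-8*u^3 + 12*u^2*v + v) du + (-18*u*v^2 + u - 54*v^3) dv.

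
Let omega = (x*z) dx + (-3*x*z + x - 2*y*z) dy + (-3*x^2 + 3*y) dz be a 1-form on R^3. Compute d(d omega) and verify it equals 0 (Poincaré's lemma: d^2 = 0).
d(d omega) = 0

Step 1: d omega = sum_{i<j} (∂f_j/∂x_i - ∂f_i/∂x_j) dx_i ∧ dx_j:
  coeff of dx ∧ dy: 1 - 3*z
  coeff of dx ∧ dz: -7*x
  coeff of dy ∧ dz: 3*x + 2*y + 3
Step 2: Apply d again to each 2-form coefficient. The only possible 3-form in R^3 is dx ∧ dy ∧ dz, with coefficient
  ∂(coeff of dy∧dz)/∂x - ∂(coeff of dx∧dz)/∂y + ∂(coeff of dx∧dy)/∂z
  = ∂/∂x (3*x + 2*y + 3) - ∂/∂y (-7*x) + ∂/∂z (1 - 3*z).
Each of these terms simplifies to sums of mixed partials that cancel in pairs. The result is 0 (by equality of mixed partials for smooth functions — Schwarz / Clairaut).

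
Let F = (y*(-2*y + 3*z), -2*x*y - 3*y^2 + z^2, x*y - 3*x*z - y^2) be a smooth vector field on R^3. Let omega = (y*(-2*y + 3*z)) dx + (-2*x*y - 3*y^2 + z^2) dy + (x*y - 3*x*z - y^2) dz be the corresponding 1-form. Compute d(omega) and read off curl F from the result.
d(omega) = (x - 2*y - 2*z) dy ∧ dz + (2*y + 3*z) dz ∧ dx + (2*y - 3*z) dx ∧ dy; curl F = (x - 2*y - 2*z, 2*y + 3*z, 2*y - 3*z)

d omega = sum_{i<j} (∂f_j/∂x_i - ∂f_i/∂x_j) dx_i ∧ dx_j. Under the identification (dy ∧ dz, dz ∧ dx, dx ∧ dy) ↔ (e_x, e_y, e_z), the coefficients are exactly the components of curl F. Compute:
  ∂R/∂y - ∂Q/∂z = (x - 2*y) - (2*z) = x - 2*y - 2*z
  ∂P/∂z - ∂R/∂x = (3*y) - (y - 3*z) = 2*y + 3*z
  ∂Q/∂x - ∂P/∂y = (-2*y) - (-4*y + 3*z) = 2*y - 3*z.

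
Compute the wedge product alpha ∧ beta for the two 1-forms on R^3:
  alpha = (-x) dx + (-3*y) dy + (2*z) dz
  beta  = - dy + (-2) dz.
alpha ∧ beta = (x) dx ∧ dy + (2*x) dx ∧ dz + (6*y + 2*z) dy ∧ dz

Distribute the wedge, using dx_i ∧ dx_j = -dx_j ∧ dx_i and dx_i ∧ dx_i = 0. For each pair (i, j) with i < j, the coefficient of dx_i ∧ dx_j in alpha ∧ beta is (alpha_i * beta_j - alpha_j * beta_i). Collecting: alpha ∧ beta = (x) dx ∧ dy + (2*x) dx ∧ dz + (6*y + 2*z) dy ∧ dz.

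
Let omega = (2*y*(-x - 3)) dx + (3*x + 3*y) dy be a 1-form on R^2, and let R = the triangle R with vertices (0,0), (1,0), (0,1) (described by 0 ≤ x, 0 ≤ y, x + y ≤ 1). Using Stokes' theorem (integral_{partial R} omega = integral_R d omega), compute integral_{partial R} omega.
integral_(partial R) omega = 29/6

Stokes: integral_partial_R omega = integral_R d omega with d omega = (∂Q/∂x - ∂P/∂y) dx ∧ dy.
  ∂Q/∂x = 3
  ∂P/∂y = -2*x - 6
  integrand = ∂Q/∂x - ∂P/∂y = 2*x + 9.
Integrating over R: integral_0^1 integral_0^{1-x} (2*x + 9) dy dx = 29/6.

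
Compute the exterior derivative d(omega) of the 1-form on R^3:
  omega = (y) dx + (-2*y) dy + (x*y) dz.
d(omega) = (-1) dx ∧ dy + (y) dx ∧ dz + (x) dy ∧ dz

For a 1-form omega = sum_i f_i dx_i, the exterior derivative is
  d(omega) = sum_{i < j} (∂f_j/∂x_i - ∂f_i/∂x_j) dx_i ∧ dx_j.
  coefficient of dx ∧ dy: ∂f_2/∂x - ∂f_1/∂y = ∂(-2*y)/∂x - ∂(y)/∂y = -1
  coefficient of dx ∧ dz: ∂f_3/∂x - ∂f_1/∂z = ∂(x*y)/∂x - ∂(y)/∂z = y
  coefficient of dy ∧ dz: ∂f_3/∂y - ∂f_2/∂z = ∂(x*y)/∂y - ∂(-2*y)/∂z = x
Assembling: d(omega) = (-1) dx ∧ dy + (y) dx ∧ dz + (x) dy ∧ dz.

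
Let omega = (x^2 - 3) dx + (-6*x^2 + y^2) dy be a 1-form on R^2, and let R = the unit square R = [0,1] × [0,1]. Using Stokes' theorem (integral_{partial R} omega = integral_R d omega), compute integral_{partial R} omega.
integral_(partial R) omega = -6

Stokes: integral_partial_R omega = integral_R d omega with d omega = (∂Q/∂x - ∂P/∂y) dx ∧ dy.
  ∂Q/∂x = -12*x
  ∂P/∂y = 0
  integrand = ∂Q/∂x - ∂P/∂y = -12*x.
Integrating over R: integral_0^1 integral_0^1 (-12*x) dx dy = -6.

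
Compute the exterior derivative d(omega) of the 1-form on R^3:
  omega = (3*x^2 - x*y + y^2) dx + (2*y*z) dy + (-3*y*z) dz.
d(omega) = (x - 2*y) dx ∧ dy + (-2*y - 3*z) dy ∧ dz

For a 1-form omega = sum_i f_i dx_i, the exterior derivative is
  d(omega) = sum_{i < j} (∂f_j/∂x_i - ∂f_i/∂x_j) dx_i ∧ dx_j.
  coefficient of dx ∧ dy: ∂f_2/∂x - ∂f_1/∂y = ∂(2*y*z)/∂x - ∂(3*x^2 - x*y + y^2)/∂y = x - 2*y
  coefficient of dy ∧ dz: ∂f_3/∂y - ∂f_2/∂z = ∂(-3*y*z)/∂y - ∂(2*y*z)/∂z = -2*y - 3*z
Assembling: d(omega) = (x - 2*y) dx ∧ dy + (-2*y - 3*z) dy ∧ dz.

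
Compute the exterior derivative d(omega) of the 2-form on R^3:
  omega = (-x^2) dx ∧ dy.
d(omega) = 0

For a 2-form omega = sum_{i<j} g_{ij} dx_i ∧ dx_j, the exterior derivative is
  d(omega) = sum_{i<j} d(g_{ij}) ∧ dx_i ∧ dx_j = sum_{i<j, k} (∂g_{ij}/∂x_k) dx_k ∧ dx_i ∧ dx_j.
Expand each term, using dx_k ∧ dx_i ∧ dx_j = sgn(permutation) dx_{(a)} ∧ dx_{(b)} ∧ dx_{(c)} with (a < b < c) sorted:

Collecting like 3-forms: d(omega) = 0.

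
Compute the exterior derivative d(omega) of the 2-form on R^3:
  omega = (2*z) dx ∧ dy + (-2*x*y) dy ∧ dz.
d(omega) = (2 - 2*y) dx ∧ dy ∧ dz

For a 2-form omega = sum_{i<j} g_{ij} dx_i ∧ dx_j, the exterior derivative is
  d(omega) = sum_{i<j} d(g_{ij}) ∧ dx_i ∧ dx_j = sum_{i<j, k} (∂g_{ij}/∂x_k) dx_k ∧ dx_i ∧ dx_j.
Expand each term, using dx_k ∧ dx_i ∧ dx_j = sgn(permutation) dx_{(a)} ∧ dx_{(b)} ∧ dx_{(c)} with (a < b < c) sorted:
  d(2*z) includes (∂/∂z)(2*z) dz = (2) dz, which multiplied by dx ∧ dy gives (2) dx ∧ dy ∧ dz
  d(-2*x*y) includes (∂/∂x)(-2*x*y) dx = (-2*y) dx, which multiplied by dy ∧ dz gives (-2*y) dx ∧ dy ∧ dz
Collecting like 3-forms: d(omega) = (2 - 2*y) dx ∧ dy ∧ dz.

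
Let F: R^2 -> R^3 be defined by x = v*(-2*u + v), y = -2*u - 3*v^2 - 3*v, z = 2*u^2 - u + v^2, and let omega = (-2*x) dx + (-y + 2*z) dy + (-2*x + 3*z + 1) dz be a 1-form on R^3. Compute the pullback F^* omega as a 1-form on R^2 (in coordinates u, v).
F^* omega = (24*u^3 + 16*u^2*v - 26*u^2 - 4*u*v^2 - 4*u*v + 7*u + 4*v^3 - 11*v^2 - 6*v - 1) du + (-20*u^2*v - 12*u^2 + 20*u*v^2 - 6*u*v - 32*v^3 - 33*v^2 - 7*v) dv

Using F^*(f dg) = (f ∘ F) d(g ∘ F), substitute each coordinate x_i by F_i(u, v) in f_i, and replace dx_i by d F_i = (∂F_i/∂u) du + (∂F_i/∂v) dv.
  For the x component: f_1(F) = 2*v*(2*u - v); d F_1 = (-2*v) du + (-2*u + 2*v) dv
  For the y component: f_2(F) = 4*u^2 + 5*v^2 + 3*v; d F_2 = (-2) du + (-6*v - 3) dv
  For the z component: f_3(F) = 6*u^2 + 4*u*v - 3*u + v^2 + 1; d F_3 = (4*u - 1) du + (2*v) dv
Combining and collecting du, dv coefficients:
  coeff of du: 24*u^3 + 16*u^2*v - 26*u^2 - 4*u*v^2 - 4*u*v + 7*u + 4*v^3 - 11*v^2 - 6*v - 1
  coeff of dv: -20*u^2*v - 12*u^2 + 20*u*v^2 - 6*u*v - 32*v^3 - 33*v^2 - 7*v
F^* omega = (24*u^3 + 16*u^2*v - 26*u^2 - 4*u*v^2 - 4*u*v + 7*u + 4*v^3 - 11*v^2 - 6*v - 1) du + (-20*u^2*v - 12*u^2 + 20*u*v^2 - 6*u*v - 32*v^3 - 33*v^2 - 7*v) dv.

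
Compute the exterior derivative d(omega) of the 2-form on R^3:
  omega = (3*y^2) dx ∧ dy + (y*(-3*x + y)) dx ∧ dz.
d(omega) = (3*x - 2*y) dx ∧ dy ∧ dz

For a 2-form omega = sum_{i<j} g_{ij} dx_i ∧ dx_j, the exterior derivative is
  d(omega) = sum_{i<j} d(g_{ij}) ∧ dx_i ∧ dx_j = sum_{i<j, k} (∂g_{ij}/∂x_k) dx_k ∧ dx_i ∧ dx_j.
Expand each term, using dx_k ∧ dx_i ∧ dx_j = sgn(permutation) dx_{(a)} ∧ dx_{(b)} ∧ dx_{(c)} with (a < b < c) sorted:
  d(y*(-3*x + y)) includes (∂/∂y)(y*(-3*x + y)) dy = (-3*x + 2*y) dy, which multiplied by dx ∧ dz gives (3*x - 2*y) dx ∧ dy ∧ dz
Collecting like 3-forms: d(omega) = (3*x - 2*y) dx ∧ dy ∧ dz.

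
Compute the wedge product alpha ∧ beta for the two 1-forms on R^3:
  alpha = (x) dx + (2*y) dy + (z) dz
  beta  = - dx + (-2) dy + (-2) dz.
alpha ∧ beta = (-2*x + 2*y) dx ∧ dy + (-2*x + z) dx ∧ dz + (-4*y + 2*z) dy ∧ dz

Distribute the wedge, using dx_i ∧ dx_j = -dx_j ∧ dx_i and dx_i ∧ dx_i = 0. For each pair (i, j) with i < j, the coefficient of dx_i ∧ dx_j in alpha ∧ beta is (alpha_i * beta_j - alpha_j * beta_i). Collecting: alpha ∧ beta = (-2*x + 2*y) dx ∧ dy + (-2*x + z) dx ∧ dz + (-4*y + 2*z) dy ∧ dz.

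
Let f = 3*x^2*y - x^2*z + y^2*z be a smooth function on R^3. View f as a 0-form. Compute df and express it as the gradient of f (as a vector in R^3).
df = (2*x*(3*y - z)) dx + (3*x^2 + 2*y*z) dy + (-x^2 + y^2) dz; grad f = (2*x*(3*y - z), 3*x^2 + 2*y*z, -x^2 + y^2)

For a 0-form f, d f = (∂f/∂x) dx + (∂f/∂y) dy + (∂f/∂z) dz. The components of the vector representation are exactly the entries of grad f in Cartesian coordinates:
  ∂f/∂x = 2*x*(3*y - z)
  ∂f/∂y = 3*x^2 + 2*y*z
  ∂f/∂z = -x^2 + y^2.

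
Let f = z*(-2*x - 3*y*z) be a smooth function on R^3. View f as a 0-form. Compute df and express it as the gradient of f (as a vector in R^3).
df = (-2*z) dx + (-3*z^2) dy + (-2*x - 6*y*z) dz; grad f = (-2*z, -3*z^2, -2*x - 6*y*z)

For a 0-form f, d f = (∂f/∂x) dx + (∂f/∂y) dy + (∂f/∂z) dz. The components of the vector representation are exactly the entries of grad f in Cartesian coordinates:
  ∂f/∂x = -2*z
  ∂f/∂y = -3*z^2
  ∂f/∂z = -2*x - 6*y*z.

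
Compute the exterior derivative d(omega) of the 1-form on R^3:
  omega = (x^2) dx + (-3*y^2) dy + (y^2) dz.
d(omega) = (2*y) dy ∧ dz

For a 1-form omega = sum_i f_i dx_i, the exterior derivative is
  d(omega) = sum_{i < j} (∂f_j/∂x_i - ∂f_i/∂x_j) dx_i ∧ dx_j.
  coefficient of dy ∧ dz: ∂f_3/∂y - ∂f_2/∂z = ∂(y^2)/∂y - ∂(-3*y^2)/∂z = 2*y
Assembling: d(omega) = (2*y) dy ∧ dz.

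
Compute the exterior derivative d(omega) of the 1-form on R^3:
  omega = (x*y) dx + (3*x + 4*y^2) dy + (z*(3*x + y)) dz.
d(omega) = (3 - x) dx ∧ dy + (3*z) dx ∧ dz + (z) dy ∧ dz

For a 1-form omega = sum_i f_i dx_i, the exterior derivative is
  d(omega) = sum_{i < j} (∂f_j/∂x_i - ∂f_i/∂x_j) dx_i ∧ dx_j.
  coefficient of dx ∧ dy: ∂f_2/∂x - ∂f_1/∂y = ∂(3*x + 4*y^2)/∂x - ∂(x*y)/∂y = 3 - x
  coefficient of dx ∧ dz: ∂f_3/∂x - ∂f_1/∂z = ∂(z*(3*x + y))/∂x - ∂(x*y)/∂z = 3*z
  coefficient of dy ∧ dz: ∂f_3/∂y - ∂f_2/∂z = ∂(z*(3*x + y))/∂y - ∂(3*x + 4*y^2)/∂z = z
Assembling: d(omega) = (3 - x) dx ∧ dy + (3*z) dx ∧ dz + (z) dy ∧ dz.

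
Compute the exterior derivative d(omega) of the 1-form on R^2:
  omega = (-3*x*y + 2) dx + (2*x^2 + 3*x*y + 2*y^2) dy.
d(omega) = (7*x + 3*y) dx ∧ dy

For a 1-form omega = sum_i f_i dx_i, the exterior derivative is
  d(omega) = sum_{i < j} (∂f_j/∂x_i - ∂f_i/∂x_j) dx_i ∧ dx_j.
  coefficient of dx ∧ dy: ∂f_2/∂x - ∂f_1/∂y = ∂(2*x^2 + 3*x*y + 2*y^2)/∂x - ∂(-3*x*y + 2)/∂y = 7*x + 3*y
Assembling: d(omega) = (7*x + 3*y) dx ∧ dy.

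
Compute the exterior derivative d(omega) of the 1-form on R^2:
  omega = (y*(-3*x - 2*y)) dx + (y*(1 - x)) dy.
d(omega) = (3*x + 3*y) dx ∧ dy

For a 1-form omega = sum_i f_i dx_i, the exterior derivative is
  d(omega) = sum_{i < j} (∂f_j/∂x_i - ∂f_i/∂x_j) dx_i ∧ dx_j.
  coefficient of dx ∧ dy: ∂f_2/∂x - ∂f_1/∂y = ∂(y*(1 - x))/∂x - ∂(y*(-3*x - 2*y))/∂y = 3*x + 3*y
Assembling: d(omega) = (3*x + 3*y) dx ∧ dy.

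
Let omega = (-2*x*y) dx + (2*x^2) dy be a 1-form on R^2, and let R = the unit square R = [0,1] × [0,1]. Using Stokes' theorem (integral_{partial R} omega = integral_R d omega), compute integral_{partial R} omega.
integral_(partial R) omega = 3

Stokes: integral_partial_R omega = integral_R d omega with d omega = (∂Q/∂x - ∂P/∂y) dx ∧ dy.
  ∂Q/∂x = 4*x
  ∂P/∂y = -2*x
  integrand = ∂Q/∂x - ∂P/∂y = 6*x.
Integrating over R: integral_0^1 integral_0^1 (6*x) dx dy = 3.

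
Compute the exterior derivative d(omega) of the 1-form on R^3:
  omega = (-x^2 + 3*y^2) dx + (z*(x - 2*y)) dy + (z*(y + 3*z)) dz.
d(omega) = (-6*y + z) dx ∧ dy + (-x + 2*y + z) dy ∧ dz

For a 1-form omega = sum_i f_i dx_i, the exterior derivative is
  d(omega) = sum_{i < j} (∂f_j/∂x_i - ∂f_i/∂x_j) dx_i ∧ dx_j.
  coefficient of dx ∧ dy: ∂f_2/∂x - ∂f_1/∂y = ∂(z*(x - 2*y))/∂x - ∂(-x^2 + 3*y^2)/∂y = -6*y + z
  coefficient of dy ∧ dz: ∂f_3/∂y - ∂f_2/∂z = ∂(z*(y + 3*z))/∂y - ∂(z*(x - 2*y))/∂z = -x + 2*y + z
Assembling: d(omega) = (-6*y + z) dx ∧ dy + (-x + 2*y + z) dy ∧ dz.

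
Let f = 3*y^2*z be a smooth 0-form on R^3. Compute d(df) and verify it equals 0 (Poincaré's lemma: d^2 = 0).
d(df) = 0

Step 1: df = sum_i (∂f/∂x_i) dx_i = (0) dx + (6*y*z) dy + (3*y^2) dz.
Step 2: Apply d again. Using the 1-form formula, the coefficient of dx ∧ dy in d(df) is ∂^2 f/∂x ∂y - ∂^2 f/∂y ∂x = (0) - (0) = 0 (equality of mixed partials for smooth f).
Similarly for dx ∧ dz and dy ∧ dz — all coefficients vanish. So d(df) = 0.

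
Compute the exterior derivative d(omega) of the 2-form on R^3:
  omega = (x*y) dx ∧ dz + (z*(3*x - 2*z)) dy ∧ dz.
d(omega) = (-x + 3*z) dx ∧ dy ∧ dz

For a 2-form omega = sum_{i<j} g_{ij} dx_i ∧ dx_j, the exterior derivative is
  d(omega) = sum_{i<j} d(g_{ij}) ∧ dx_i ∧ dx_j = sum_{i<j, k} (∂g_{ij}/∂x_k) dx_k ∧ dx_i ∧ dx_j.
Expand each term, using dx_k ∧ dx_i ∧ dx_j = sgn(permutation) dx_{(a)} ∧ dx_{(b)} ∧ dx_{(c)} with (a < b < c) sorted:
  d(x*y) includes (∂/∂y)(x*y) dy = (x) dy, which multiplied by dx ∧ dz gives (-x) dx ∧ dy ∧ dz
  d(z*(3*x - 2*z)) includes (∂/∂x)(z*(3*x - 2*z)) dx = (3*z) dx, which multiplied by dy ∧ dz gives (3*z) dx ∧ dy ∧ dz
Collecting like 3-forms: d(omega) = (-x + 3*z) dx ∧ dy ∧ dz.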